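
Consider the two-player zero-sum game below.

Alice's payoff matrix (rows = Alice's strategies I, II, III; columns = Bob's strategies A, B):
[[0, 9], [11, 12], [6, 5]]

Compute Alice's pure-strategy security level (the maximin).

The worst-case payoff for each row is I: 0, II: 11, III: 5.
The best of these is 11.

11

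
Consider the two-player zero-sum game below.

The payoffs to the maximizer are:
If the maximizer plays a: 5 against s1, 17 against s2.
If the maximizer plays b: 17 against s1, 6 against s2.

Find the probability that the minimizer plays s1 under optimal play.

Row minima are 5 and 6, so the maximizer's maximin is 6; column maxima are 17 and 17, so the minimizer's minimax is 17. These differ, so the equilibrium is in mixed strategies.
Let the minimizer play s1 with probability q. The maximizer is indifferent when 5q + 17(1−q) = 17q + 6(1−q), giving q = 11/23.

11/23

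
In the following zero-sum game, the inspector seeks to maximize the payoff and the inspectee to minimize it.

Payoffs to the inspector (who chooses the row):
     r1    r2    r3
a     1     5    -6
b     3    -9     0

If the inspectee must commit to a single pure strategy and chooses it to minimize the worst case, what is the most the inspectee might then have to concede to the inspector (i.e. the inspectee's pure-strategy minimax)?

The worst case (largest entry) in each column is r1: 3, r2: 5, r3: 0.
The best (smallest) of these is 0.

0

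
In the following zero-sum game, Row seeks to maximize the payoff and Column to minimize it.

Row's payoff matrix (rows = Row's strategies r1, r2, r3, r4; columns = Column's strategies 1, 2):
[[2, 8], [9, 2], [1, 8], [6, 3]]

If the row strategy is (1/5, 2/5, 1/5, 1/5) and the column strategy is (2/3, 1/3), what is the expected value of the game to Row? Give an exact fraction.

Against (2/3, 1/3), each row's expected payoff is r1: 4; r2: 20/3; r3: 10/3; r4: 5.
Taking the (1/5, 2/5, 1/5, 1/5)-weighted average: (1/5)·(4) + (2/5)·(20/3) + (1/5)·(10/3) + (1/5)·(5) = 77/15.

77/15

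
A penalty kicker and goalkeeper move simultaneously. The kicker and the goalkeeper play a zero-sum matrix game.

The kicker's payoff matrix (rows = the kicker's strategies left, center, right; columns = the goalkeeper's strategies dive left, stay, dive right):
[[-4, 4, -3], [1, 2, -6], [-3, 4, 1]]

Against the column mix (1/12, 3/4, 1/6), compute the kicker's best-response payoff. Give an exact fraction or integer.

35/12

left: (-4)·(1/12) + (4)·(3/4) + (-3)·(1/6) = 13/6.
center: (1)·(1/12) + (2)·(3/4) + (-6)·(1/6) = 7/12.
right: (-3)·(1/12) + (4)·(3/4) + (1)·(1/6) = 35/12.
The best pure response is right with expected payoff 35/12.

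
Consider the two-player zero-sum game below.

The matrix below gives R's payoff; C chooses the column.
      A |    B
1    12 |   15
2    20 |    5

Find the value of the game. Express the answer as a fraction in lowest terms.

Row minima are 12 and 5, so R's maximin is 12; column maxima are 20 and 15, so C's minimax is 15. These differ, so the equilibrium is in mixed strategies.
Let R play 1 with probability p. C is indifferent when 12p + 20(1−p) = 15p + 5(1−p), giving p = 5/6.
Let C play A with probability q. R is indifferent when 12q + 15(1−q) = 20q + 5(1−q), giving q = 5/9.
The value is 12·(5/9) + (15)·(4/9) = 40/3.

40/3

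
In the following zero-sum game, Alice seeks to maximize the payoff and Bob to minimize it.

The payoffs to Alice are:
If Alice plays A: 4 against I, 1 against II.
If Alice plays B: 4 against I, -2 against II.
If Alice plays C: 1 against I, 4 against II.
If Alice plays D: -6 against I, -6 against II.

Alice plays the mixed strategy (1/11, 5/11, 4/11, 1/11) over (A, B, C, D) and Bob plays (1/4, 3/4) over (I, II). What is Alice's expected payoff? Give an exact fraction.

25/44

Against (1/4, 3/4), each row's expected payoff is A: 7/4; B: -1/2; C: 13/4; D: -6.
Taking the (1/11, 5/11, 4/11, 1/11)-weighted average: (1/11)·(7/4) + (5/11)·(-1/2) + (4/11)·(13/4) + (1/11)·(-6) = 25/44.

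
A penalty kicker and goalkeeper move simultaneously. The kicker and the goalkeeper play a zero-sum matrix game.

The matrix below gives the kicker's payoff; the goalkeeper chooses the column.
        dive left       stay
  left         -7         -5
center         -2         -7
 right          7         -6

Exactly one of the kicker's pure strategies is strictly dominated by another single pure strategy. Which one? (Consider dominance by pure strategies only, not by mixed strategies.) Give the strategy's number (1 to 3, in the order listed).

2

Compare center with right: 7 > -2, -6 > -7.
So right strictly dominates center for the kicker; center is strictly dominated.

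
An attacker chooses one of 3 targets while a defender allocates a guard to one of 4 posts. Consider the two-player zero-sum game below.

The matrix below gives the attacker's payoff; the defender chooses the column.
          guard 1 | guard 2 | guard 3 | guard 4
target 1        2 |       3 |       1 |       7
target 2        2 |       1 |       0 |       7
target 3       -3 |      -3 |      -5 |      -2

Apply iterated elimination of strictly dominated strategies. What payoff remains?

1

Column guard 1 is strictly dominated by guard 3 for the defender (1<2, 0<2, -5<-3); eliminate guard 1.
Row target 3 is strictly dominated by row target 1 (3>-3, 1>-5, 7>-2); eliminate target 3.
Column guard 2 is strictly dominated by guard 3 for the defender (1<3, 0<1); eliminate guard 2.
Column guard 4 is strictly dominated by guard 3 for the defender (1<7, 0<7); eliminate guard 4.
Row target 2 is strictly dominated by row target 1 (1>0); eliminate target 2.
Only (target 1, guard 3) remains, with payoff 1.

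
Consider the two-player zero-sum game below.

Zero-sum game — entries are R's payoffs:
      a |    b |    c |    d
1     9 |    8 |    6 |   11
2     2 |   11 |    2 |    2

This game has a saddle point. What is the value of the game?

Row minima: 6, 2 → R's maximin is 6.
Column maxima: 9, 11, 6, 11 → C's minimax is 6.
They coincide at (1, c), so the value is 6.

6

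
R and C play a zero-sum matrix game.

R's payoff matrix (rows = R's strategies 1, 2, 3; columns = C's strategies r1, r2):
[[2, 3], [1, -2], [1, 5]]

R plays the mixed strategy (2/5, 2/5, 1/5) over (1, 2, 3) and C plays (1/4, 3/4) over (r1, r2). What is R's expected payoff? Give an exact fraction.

Against (1/4, 3/4), each row's expected payoff is 1: 11/4; 2: -5/4; 3: 4.
Taking the (2/5, 2/5, 1/5)-weighted average: (2/5)·(11/4) + (2/5)·(-5/4) + (1/5)·(4) = 7/5.

7/5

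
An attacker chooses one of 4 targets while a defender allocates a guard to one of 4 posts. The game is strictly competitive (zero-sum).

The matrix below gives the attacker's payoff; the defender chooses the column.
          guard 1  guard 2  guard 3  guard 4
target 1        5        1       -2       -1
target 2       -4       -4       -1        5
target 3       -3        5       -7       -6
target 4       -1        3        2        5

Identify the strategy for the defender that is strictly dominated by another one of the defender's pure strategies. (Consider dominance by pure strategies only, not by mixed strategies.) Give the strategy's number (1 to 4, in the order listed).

The defender prefers columns that give the attacker less. Compare guard 4 with guard 3: -2 < -1, -1 < 5, -7 < -6, 2 < 5.
So guard 3 strictly dominates guard 4 for the defender; guard 4 is strictly dominated.

4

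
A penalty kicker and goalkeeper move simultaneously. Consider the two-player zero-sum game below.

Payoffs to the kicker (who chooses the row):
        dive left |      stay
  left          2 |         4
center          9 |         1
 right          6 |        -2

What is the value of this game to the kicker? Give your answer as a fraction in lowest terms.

17/5

Row right is strictly dominated by row center, so the kicker never plays it.
The remaining 2×2 game on (left, center) × (dive left, stay) has no saddle point. Let the kicker play left with probability p; indifference gives 2p + 9(1−p) = 4p + (1−p), so p = 4/5.
Similarly the goalkeeper's optimal q on dive left is 3/10, and the value is 2·(3/10) + (4)·(7/10) = 17/5.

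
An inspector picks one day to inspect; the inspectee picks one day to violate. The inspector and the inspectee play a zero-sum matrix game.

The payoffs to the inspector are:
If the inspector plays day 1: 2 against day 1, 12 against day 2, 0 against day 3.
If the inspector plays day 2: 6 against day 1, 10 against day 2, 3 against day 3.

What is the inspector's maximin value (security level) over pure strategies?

3

The worst-case payoff for each row is day 1: 0, day 2: 3.
The best of these is 3.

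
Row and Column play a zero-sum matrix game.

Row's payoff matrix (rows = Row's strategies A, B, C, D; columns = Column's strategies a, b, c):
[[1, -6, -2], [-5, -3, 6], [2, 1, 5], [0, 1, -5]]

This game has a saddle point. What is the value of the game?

1

Row minima: -6, -5, 1, -5 → Row's maximin is 1.
Column maxima: 2, 1, 6 → Column's minimax is 1.
They coincide at (C, b), so the value is 1.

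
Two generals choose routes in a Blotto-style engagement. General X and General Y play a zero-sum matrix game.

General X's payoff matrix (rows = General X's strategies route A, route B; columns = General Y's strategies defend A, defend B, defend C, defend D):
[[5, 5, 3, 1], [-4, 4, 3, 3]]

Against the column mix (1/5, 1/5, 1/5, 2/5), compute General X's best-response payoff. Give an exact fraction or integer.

route A: (5)·(1/5) + (5)·(1/5) + (3)·(1/5) + (1)·(2/5) = 3.
route B: (-4)·(1/5) + (4)·(1/5) + (3)·(1/5) + (3)·(2/5) = 9/5.
The best pure response is route A with expected payoff 3.

3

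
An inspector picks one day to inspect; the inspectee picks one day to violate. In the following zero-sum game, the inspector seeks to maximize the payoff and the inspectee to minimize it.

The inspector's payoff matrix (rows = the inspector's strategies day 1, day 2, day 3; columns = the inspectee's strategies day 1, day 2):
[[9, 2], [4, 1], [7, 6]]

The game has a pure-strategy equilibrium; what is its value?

Row minima: 2, 1, 6 → the inspector's maximin is 6.
Column maxima: 9, 6 → the inspectee's minimax is 6.
They coincide at (day 3, day 2), so the value is 6.

6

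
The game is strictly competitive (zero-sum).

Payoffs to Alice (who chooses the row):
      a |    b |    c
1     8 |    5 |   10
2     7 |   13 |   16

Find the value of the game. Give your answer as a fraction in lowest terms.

23/3

Column c is strictly dominated by b for Bob (it gives Alice more in every row).
The remaining 2×2 game on (1, 2) × (a, b) has no saddle point. Let Alice play 1 with probability p; indifference gives 8p + 7(1−p) = 5p + 13(1−p), so p = 2/3.
Similarly Bob's optimal q on a is 8/9, and the value is 8·(8/9) + (5)·(1/9) = 23/3.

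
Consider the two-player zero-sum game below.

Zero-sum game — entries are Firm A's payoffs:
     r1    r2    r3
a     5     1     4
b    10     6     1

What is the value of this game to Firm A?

23/8

Column r1 is strictly dominated by r2 for Firm B (it gives Firm A more in every row).
The remaining 2×2 game on (a, b) × (r2, r3) has no saddle point. Let Firm A play a with probability p; indifference gives p + 6(1−p) = 4p + (1−p), so p = 5/8.
Similarly Firm B's optimal q on r2 is 3/8, and the value is 1·(3/8) + (4)·(5/8) = 23/8.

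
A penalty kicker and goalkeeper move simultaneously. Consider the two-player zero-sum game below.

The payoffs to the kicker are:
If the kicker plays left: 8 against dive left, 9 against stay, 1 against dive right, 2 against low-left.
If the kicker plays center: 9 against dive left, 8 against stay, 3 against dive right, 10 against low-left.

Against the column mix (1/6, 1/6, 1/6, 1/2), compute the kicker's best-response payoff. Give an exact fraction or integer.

left: (8)·(1/6) + (9)·(1/6) + (1)·(1/6) + (2)·(1/2) = 4.
center: (9)·(1/6) + (8)·(1/6) + (3)·(1/6) + (10)·(1/2) = 25/3.
The best pure response is center with expected payoff 25/3.

25/3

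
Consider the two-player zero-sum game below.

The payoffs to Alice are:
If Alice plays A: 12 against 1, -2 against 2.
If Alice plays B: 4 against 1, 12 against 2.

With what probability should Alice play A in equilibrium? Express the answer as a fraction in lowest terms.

4/11

Row minima are -2 and 4, so Alice's maximin is 4; column maxima are 12 and 12, so Bob's minimax is 12. These differ, so the equilibrium is in mixed strategies.
Let Alice play A with probability p. Bob is indifferent when 12p + 4(1−p) = −2p + 12(1−p), giving p = 4/11.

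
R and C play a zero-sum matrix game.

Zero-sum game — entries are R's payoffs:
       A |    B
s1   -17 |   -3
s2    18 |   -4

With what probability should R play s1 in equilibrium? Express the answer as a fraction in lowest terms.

11/18

Row minima are -17 and -4, so R's maximin is -4; column maxima are 18 and -3, so C's minimax is -3. These differ, so the equilibrium is in mixed strategies.
Let R play s1 with probability p. C is indifferent when −17p + 18(1−p) = −3p − 4(1−p), giving p = 11/18.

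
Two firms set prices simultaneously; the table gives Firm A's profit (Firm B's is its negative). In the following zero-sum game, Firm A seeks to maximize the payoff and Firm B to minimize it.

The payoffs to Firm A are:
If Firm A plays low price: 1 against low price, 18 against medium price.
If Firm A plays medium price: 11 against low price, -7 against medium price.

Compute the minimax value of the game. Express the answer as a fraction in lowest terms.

41/7

Row minima are 1 and -7, so Firm A's maximin is 1; column maxima are 11 and 18, so Firm B's minimax is 11. These differ, so the equilibrium is in mixed strategies.
Let Firm A play low price with probability p. Firm B is indifferent when p + 11(1−p) = 18p − 7(1−p), giving p = 18/35.
Let Firm B play low price with probability q. Firm A is indifferent when q + 18(1−q) = 11q − 7(1−q), giving q = 5/7.
The value is 1·(5/7) + (18)·(2/7) = 41/7.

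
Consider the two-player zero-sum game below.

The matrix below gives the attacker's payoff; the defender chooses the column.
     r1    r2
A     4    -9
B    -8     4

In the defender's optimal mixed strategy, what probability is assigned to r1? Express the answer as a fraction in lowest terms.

Row minima are -9 and -8, so the attacker's maximin is -8; column maxima are 4 and 4, so the defender's minimax is 4. These differ, so the equilibrium is in mixed strategies.
Let the defender play r1 with probability q. The attacker is indifferent when 4q − 9(1−q) = −8q + 4(1−q), giving q = 13/25.

13/25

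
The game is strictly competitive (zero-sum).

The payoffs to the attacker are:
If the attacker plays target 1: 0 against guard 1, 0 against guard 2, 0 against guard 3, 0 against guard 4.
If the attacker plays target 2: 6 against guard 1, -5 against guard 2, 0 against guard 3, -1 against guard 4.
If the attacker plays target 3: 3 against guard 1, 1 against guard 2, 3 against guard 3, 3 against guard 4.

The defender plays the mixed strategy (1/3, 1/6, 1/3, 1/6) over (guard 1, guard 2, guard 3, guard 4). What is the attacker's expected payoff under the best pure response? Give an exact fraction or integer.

target 1: (0)·(1/3) + (0)·(1/6) + (0)·(1/3) + (0)·(1/6) = 0.
target 2: (6)·(1/3) + (-5)·(1/6) + (0)·(1/3) + (-1)·(1/6) = 1.
target 3: (3)·(1/3) + (1)·(1/6) + (3)·(1/3) + (3)·(1/6) = 8/3.
The best pure response is target 3 with expected payoff 8/3.

8/3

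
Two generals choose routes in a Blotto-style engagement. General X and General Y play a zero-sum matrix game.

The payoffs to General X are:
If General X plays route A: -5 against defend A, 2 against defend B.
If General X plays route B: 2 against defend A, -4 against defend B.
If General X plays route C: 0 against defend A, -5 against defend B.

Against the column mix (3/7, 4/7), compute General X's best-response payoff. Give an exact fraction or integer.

-1

route A: (-5)·(3/7) + (2)·(4/7) = -1.
route B: (2)·(3/7) + (-4)·(4/7) = -10/7.
route C: (0)·(3/7) + (-5)·(4/7) = -20/7.
The best pure response is route A with expected payoff -1.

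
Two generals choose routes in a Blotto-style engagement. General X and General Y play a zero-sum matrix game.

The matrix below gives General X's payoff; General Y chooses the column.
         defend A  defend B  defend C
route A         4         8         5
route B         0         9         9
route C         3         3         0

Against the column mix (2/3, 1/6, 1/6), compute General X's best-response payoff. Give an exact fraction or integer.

route A: (4)·(2/3) + (8)·(1/6) + (5)·(1/6) = 29/6.
route B: (0)·(2/3) + (9)·(1/6) + (9)·(1/6) = 3.
route C: (3)·(2/3) + (3)·(1/6) + (0)·(1/6) = 5/2.
The best pure response is route A with expected payoff 29/6.

29/6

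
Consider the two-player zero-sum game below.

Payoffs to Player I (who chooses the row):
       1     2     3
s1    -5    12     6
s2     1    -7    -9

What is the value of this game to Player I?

Column 2 is strictly dominated by 3 for Player II (it gives Player I more in every row).
The remaining 2×2 game on (s1, s2) × (1, 3) has no saddle point. Let Player I play s1 with probability p; indifference gives −5p + (1−p) = 6p − 9(1−p), so p = 10/21.
Similarly Player II's optimal q on 1 is 5/7, and the value is -5·(5/7) + (6)·(2/7) = -13/7.

-13/7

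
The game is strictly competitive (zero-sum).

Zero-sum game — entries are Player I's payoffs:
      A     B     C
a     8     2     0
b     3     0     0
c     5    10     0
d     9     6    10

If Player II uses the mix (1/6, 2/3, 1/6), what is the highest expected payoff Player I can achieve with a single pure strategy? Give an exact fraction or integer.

15/2

a: (8)·(1/6) + (2)·(2/3) + (0)·(1/6) = 8/3.
b: (3)·(1/6) + (0)·(2/3) + (0)·(1/6) = 1/2.
c: (5)·(1/6) + (10)·(2/3) + (0)·(1/6) = 15/2.
d: (9)·(1/6) + (6)·(2/3) + (10)·(1/6) = 43/6.
The best pure response is c with expected payoff 15/2.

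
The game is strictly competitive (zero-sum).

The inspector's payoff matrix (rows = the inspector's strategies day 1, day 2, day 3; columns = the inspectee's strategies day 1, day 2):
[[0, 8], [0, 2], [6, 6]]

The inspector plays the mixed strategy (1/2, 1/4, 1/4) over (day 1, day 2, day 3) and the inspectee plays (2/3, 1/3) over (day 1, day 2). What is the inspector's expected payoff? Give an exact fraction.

Against (2/3, 1/3), each row's expected payoff is day 1: 8/3; day 2: 2/3; day 3: 6.
Taking the (1/2, 1/4, 1/4)-weighted average: (1/2)·(8/3) + (1/4)·(2/3) + (1/4)·(6) = 3.

3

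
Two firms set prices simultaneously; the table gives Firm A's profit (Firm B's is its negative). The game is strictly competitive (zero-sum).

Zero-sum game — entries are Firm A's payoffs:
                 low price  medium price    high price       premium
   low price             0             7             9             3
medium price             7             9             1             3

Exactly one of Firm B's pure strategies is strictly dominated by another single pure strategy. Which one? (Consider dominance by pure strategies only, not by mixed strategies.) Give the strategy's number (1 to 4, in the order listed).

2

Firm B prefers columns that give Firm A less. Compare medium price with low price: 0 < 7, 7 < 9.
So low price strictly dominates medium price for Firm B; medium price is strictly dominated.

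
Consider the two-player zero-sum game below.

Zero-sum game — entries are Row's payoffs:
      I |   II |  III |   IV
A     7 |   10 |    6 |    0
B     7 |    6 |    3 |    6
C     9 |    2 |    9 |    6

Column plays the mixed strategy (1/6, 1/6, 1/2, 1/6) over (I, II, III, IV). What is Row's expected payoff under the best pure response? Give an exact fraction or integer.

22/3

A: (7)·(1/6) + (10)·(1/6) + (6)·(1/2) + (0)·(1/6) = 35/6.
B: (7)·(1/6) + (6)·(1/6) + (3)·(1/2) + (6)·(1/6) = 14/3.
C: (9)·(1/6) + (2)·(1/6) + (9)·(1/2) + (6)·(1/6) = 22/3.
The best pure response is C with expected payoff 22/3.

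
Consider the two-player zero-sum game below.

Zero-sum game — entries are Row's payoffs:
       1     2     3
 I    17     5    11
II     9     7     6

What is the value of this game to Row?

47/7

Column 1 is strictly dominated by 3 for Column (it gives Row more in every row).
The remaining 2×2 game on (I, II) × (2, 3) has no saddle point. Let Row play I with probability p; indifference gives 5p + 7(1−p) = 11p + 6(1−p), so p = 1/7.
Similarly Column's optimal q on 2 is 5/7, and the value is 5·(5/7) + (11)·(2/7) = 47/7.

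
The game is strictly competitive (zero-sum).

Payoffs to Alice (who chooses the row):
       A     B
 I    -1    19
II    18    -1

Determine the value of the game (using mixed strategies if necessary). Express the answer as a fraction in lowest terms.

Row minima are -1 and -1, so Alice's maximin is -1; column maxima are 18 and 19, so Bob's minimax is 18. These differ, so the equilibrium is in mixed strategies.
Let Alice play I with probability p. Bob is indifferent when −p + 18(1−p) = 19p − (1−p), giving p = 19/39.
Let Bob play A with probability q. Alice is indifferent when −q + 19(1−q) = 18q − (1−q), giving q = 20/39.
The value is -1·(20/39) + (19)·(19/39) = 341/39.

341/39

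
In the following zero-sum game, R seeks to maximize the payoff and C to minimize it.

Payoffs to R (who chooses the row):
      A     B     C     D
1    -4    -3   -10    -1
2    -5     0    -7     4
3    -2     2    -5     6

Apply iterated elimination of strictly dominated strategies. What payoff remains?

-5

Column A is strictly dominated by C for C (-10<-4, -7<-5, -5<-2); eliminate A.
Row 1 is strictly dominated by row 2 (0>-3, -7>-10, 4>-1); eliminate 1.
Column D is strictly dominated by B for C (0<4, 2<6); eliminate D.
Row 2 is strictly dominated by row 3 (2>0, -5>-7); eliminate 2.
Column B is strictly dominated by C for C (-5<2); eliminate B.
Only (3, C) remains, with payoff -5.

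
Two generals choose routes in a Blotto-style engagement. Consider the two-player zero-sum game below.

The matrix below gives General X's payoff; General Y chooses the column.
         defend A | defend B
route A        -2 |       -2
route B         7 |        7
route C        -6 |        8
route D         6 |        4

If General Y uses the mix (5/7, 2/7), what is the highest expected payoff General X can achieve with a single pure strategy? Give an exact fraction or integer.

route A: (-2)·(5/7) + (-2)·(2/7) = -2.
route B: (7)·(5/7) + (7)·(2/7) = 7.
route C: (-6)·(5/7) + (8)·(2/7) = -2.
route D: (6)·(5/7) + (4)·(2/7) = 38/7.
The best pure response is route B with expected payoff 7.

7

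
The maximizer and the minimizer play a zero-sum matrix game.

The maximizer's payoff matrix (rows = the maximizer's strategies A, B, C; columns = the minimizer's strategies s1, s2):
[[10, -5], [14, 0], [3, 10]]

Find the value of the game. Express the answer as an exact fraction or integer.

Row A is strictly dominated by row B, so the maximizer never plays it.
The remaining 2×2 game on (B, C) × (s1, s2) has no saddle point. Let the maximizer play B with probability p; indifference gives 14p + 3(1−p) = 10(1−p), so p = 1/3.
Similarly the minimizer's optimal q on s1 is 10/21, and the value is 14·(10/21) + (0)·(11/21) = 20/3.

20/3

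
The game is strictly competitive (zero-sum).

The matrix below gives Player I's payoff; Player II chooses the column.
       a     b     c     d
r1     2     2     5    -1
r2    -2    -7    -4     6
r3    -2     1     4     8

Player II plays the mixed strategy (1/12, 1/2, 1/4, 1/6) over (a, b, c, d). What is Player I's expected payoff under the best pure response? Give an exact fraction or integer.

8/3

r1: (2)·(1/12) + (2)·(1/2) + (5)·(1/4) + (-1)·(1/6) = 9/4.
r2: (-2)·(1/12) + (-7)·(1/2) + (-4)·(1/4) + (6)·(1/6) = -11/3.
r3: (-2)·(1/12) + (1)·(1/2) + (4)·(1/4) + (8)·(1/6) = 8/3.
The best pure response is r3 with expected payoff 8/3.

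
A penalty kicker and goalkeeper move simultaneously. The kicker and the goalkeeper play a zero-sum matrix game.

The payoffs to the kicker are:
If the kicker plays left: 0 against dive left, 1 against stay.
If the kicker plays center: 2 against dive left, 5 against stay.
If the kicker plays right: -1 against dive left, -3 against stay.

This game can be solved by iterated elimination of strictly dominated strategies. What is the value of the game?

Row left is strictly dominated by row center (2>0, 5>1); eliminate left.
Row right is strictly dominated by row center (2>-1, 5>-3); eliminate right.
Column stay is strictly dominated by dive left for the goalkeeper (2<5); eliminate stay.
Only (center, dive left) remains, with payoff 2.

2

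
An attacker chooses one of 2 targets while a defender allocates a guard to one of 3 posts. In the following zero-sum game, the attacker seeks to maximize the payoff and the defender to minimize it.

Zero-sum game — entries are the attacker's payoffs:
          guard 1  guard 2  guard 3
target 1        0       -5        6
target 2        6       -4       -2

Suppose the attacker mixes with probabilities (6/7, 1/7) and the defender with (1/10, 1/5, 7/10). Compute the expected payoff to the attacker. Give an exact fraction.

88/35

Against (1/10, 1/5, 7/10), each row's expected payoff is target 1: 16/5; target 2: -8/5.
Taking the (6/7, 1/7)-weighted average: (6/7)·(16/5) + (1/7)·(-8/5) = 88/35.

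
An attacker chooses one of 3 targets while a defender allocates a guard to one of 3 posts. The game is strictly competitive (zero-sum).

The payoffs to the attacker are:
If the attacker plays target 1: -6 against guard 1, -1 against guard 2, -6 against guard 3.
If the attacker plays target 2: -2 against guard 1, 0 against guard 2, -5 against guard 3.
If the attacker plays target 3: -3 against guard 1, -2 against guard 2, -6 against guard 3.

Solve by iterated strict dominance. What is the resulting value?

-5

Row target 1 is strictly dominated by row target 2 (-2>-6, 0>-1, -5>-6); eliminate target 1.
Row target 3 is strictly dominated by row target 2 (-2>-3, 0>-2, -5>-6); eliminate target 3.
Column guard 2 is strictly dominated by guard 1 for the defender (-2<0); eliminate guard 2.
Column guard 1 is strictly dominated by guard 3 for the defender (-5<-2); eliminate guard 1.
Only (target 2, guard 3) remains, with payoff -5.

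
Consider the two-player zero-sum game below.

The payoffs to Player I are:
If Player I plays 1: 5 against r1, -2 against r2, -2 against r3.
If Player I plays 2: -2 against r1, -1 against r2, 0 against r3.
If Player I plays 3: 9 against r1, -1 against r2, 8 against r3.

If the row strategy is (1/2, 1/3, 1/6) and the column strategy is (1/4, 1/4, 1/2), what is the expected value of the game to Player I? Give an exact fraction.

Against (1/4, 1/4, 1/2), each row's expected payoff is 1: -1/4; 2: -3/4; 3: 6.
Taking the (1/2, 1/3, 1/6)-weighted average: (1/2)·(-1/4) + (1/3)·(-3/4) + (1/6)·(6) = 5/8.

5/8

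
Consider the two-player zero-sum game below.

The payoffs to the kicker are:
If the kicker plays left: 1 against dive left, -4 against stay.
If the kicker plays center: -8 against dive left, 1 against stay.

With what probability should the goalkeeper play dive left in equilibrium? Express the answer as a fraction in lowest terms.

Row minima are -4 and -8, so the kicker's maximin is -4; column maxima are 1 and 1, so the goalkeeper's minimax is 1. These differ, so the equilibrium is in mixed strategies.
Let the goalkeeper play dive left with probability q. The kicker is indifferent when q − 4(1−q) = −8q + (1−q), giving q = 5/14.

5/14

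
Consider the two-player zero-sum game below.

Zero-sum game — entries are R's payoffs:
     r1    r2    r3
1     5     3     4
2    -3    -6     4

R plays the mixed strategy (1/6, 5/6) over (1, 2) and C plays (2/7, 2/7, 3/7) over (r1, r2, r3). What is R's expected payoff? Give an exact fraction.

-1/21

Against (2/7, 2/7, 3/7), each row's expected payoff is 1: 4; 2: -6/7.
Taking the (1/6, 5/6)-weighted average: (1/6)·(4) + (5/6)·(-6/7) = -1/21.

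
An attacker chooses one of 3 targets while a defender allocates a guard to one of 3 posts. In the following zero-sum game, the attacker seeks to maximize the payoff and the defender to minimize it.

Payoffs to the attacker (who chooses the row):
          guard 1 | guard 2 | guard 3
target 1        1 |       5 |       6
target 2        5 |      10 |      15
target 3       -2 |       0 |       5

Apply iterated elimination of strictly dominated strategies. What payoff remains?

5

Row target 3 is strictly dominated by row target 1 (1>-2, 5>0, 6>5); eliminate target 3.
Row target 1 is strictly dominated by row target 2 (5>1, 10>5, 15>6); eliminate target 1.
Column guard 3 is strictly dominated by guard 1 for the defender (5<15); eliminate guard 3.
Column guard 2 is strictly dominated by guard 1 for the defender (5<10); eliminate guard 2.
Only (target 2, guard 1) remains, with payoff 5.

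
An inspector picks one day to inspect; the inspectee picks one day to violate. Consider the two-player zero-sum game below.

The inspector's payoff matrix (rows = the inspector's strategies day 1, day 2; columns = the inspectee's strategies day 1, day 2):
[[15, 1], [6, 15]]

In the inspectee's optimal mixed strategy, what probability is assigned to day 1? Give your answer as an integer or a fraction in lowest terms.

Row minima are 1 and 6, so the inspector's maximin is 6; column maxima are 15 and 15, so the inspectee's minimax is 15. These differ, so the equilibrium is in mixed strategies.
Let the inspectee play day 1 with probability q. The inspector is indifferent when 15q + (1−q) = 6q + 15(1−q), giving q = 14/23.

14/23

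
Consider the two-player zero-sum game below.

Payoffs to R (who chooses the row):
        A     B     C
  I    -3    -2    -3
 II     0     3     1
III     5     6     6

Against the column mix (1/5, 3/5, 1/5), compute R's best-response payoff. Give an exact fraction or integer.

29/5

I: (-3)·(1/5) + (-2)·(3/5) + (-3)·(1/5) = -12/5.
II: (0)·(1/5) + (3)·(3/5) + (1)·(1/5) = 2.
III: (5)·(1/5) + (6)·(3/5) + (6)·(1/5) = 29/5.
The best pure response is III with expected payoff 29/5.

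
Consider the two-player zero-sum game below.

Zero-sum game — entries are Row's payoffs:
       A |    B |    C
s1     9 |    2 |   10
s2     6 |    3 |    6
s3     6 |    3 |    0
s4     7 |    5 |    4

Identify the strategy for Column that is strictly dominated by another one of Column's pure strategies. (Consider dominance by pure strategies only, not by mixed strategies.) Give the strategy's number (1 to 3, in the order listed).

1

Column prefers columns that give Row less. Compare A with B: 2 < 9, 3 < 6, 3 < 6, 5 < 7.
So B strictly dominates A for Column; A is strictly dominated.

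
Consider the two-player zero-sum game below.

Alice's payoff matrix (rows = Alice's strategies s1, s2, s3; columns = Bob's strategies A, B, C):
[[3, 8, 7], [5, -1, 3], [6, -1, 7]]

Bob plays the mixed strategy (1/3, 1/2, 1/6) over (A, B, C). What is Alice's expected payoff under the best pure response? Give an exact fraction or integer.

37/6

s1: (3)·(1/3) + (8)·(1/2) + (7)·(1/6) = 37/6.
s2: (5)·(1/3) + (-1)·(1/2) + (3)·(1/6) = 5/3.
s3: (6)·(1/3) + (-1)·(1/2) + (7)·(1/6) = 8/3.
The best pure response is s1 with expected payoff 37/6.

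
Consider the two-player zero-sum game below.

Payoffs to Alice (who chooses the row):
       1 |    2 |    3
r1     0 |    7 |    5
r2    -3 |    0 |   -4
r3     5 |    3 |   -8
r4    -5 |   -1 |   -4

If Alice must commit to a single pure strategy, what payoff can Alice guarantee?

The worst-case payoff for each row is r1: 0, r2: -4, r3: -8, r4: -5.
The best of these is 0.

0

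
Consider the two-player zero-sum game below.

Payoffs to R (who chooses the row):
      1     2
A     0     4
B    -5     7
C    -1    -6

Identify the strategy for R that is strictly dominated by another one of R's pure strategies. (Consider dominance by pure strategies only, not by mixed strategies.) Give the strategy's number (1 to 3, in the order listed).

Compare C with A: 0 > -1, 4 > -6.
So A strictly dominates C for R; C is strictly dominated.

3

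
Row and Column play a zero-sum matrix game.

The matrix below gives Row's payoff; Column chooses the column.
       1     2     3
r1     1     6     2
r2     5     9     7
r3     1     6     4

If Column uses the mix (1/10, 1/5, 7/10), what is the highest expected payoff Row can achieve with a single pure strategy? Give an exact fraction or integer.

r1: (1)·(1/10) + (6)·(1/5) + (2)·(7/10) = 27/10.
r2: (5)·(1/10) + (9)·(1/5) + (7)·(7/10) = 36/5.
r3: (1)·(1/10) + (6)·(1/5) + (4)·(7/10) = 41/10.
The best pure response is r2 with expected payoff 36/5.

36/5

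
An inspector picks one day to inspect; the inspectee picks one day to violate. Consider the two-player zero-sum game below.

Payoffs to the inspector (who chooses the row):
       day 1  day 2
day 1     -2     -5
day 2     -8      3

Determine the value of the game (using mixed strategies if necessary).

Row minima are -5 and -8, so the inspector's maximin is -5; column maxima are -2 and 3, so the inspectee's minimax is -2. These differ, so the equilibrium is in mixed strategies.
Let the inspector play day 1 with probability p. The inspectee is indifferent when −2p − 8(1−p) = −5p + 3(1−p), giving p = 11/14.
Let the inspectee play day 1 with probability q. The inspector is indifferent when −2q − 5(1−q) = −8q + 3(1−q), giving q = 4/7.
The value is -2·(4/7) + (-5)·(3/7) = -23/7.

-23/7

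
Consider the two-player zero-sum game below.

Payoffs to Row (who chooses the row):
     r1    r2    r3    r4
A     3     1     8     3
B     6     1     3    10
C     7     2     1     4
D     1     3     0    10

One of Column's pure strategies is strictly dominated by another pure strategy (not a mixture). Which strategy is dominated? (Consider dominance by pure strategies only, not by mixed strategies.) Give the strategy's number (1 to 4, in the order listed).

4

Column prefers columns that give Row less. Compare r4 with r2: 1 < 3, 1 < 10, 2 < 4, 3 < 10.
So r2 strictly dominates r4 for Column; r4 is strictly dominated.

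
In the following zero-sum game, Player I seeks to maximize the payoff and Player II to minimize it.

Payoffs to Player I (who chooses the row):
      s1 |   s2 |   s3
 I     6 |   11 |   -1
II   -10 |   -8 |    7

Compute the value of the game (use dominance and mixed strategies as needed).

4/3

Column s2 is strictly dominated by s1 for Player II (it gives Player I more in every row).
The remaining 2×2 game on (I, II) × (s1, s3) has no saddle point. Let Player I play I with probability p; indifference gives 6p − 10(1−p) = −p + 7(1−p), so p = 17/24.
Similarly Player II's optimal q on s1 is 1/3, and the value is 6·(1/3) + (-1)·(2/3) = 4/3.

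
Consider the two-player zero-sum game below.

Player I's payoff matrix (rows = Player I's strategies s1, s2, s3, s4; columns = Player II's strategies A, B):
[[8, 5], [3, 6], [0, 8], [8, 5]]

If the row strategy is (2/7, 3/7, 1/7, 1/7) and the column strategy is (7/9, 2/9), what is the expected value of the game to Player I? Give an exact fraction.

313/63

Against (7/9, 2/9), each row's expected payoff is s1: 22/3; s2: 11/3; s3: 16/9; s4: 22/3.
Taking the (2/7, 3/7, 1/7, 1/7)-weighted average: (2/7)·(22/3) + (3/7)·(11/3) + (1/7)·(16/9) + (1/7)·(22/3) = 313/63.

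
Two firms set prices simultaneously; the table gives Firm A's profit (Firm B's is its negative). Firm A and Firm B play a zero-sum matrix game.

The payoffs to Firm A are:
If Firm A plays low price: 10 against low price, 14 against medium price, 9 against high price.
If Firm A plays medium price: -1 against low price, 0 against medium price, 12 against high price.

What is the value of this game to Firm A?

Column medium price is strictly dominated by low price for Firm B (it gives Firm A more in every row).
The remaining 2×2 game on (low price, medium price) × (low price, high price) has no saddle point. Let Firm A play low price with probability p; indifference gives 10p − (1−p) = 9p + 12(1−p), so p = 13/14.
Similarly Firm B's optimal q on low price is 3/14, and the value is 10·(3/14) + (9)·(11/14) = 129/14.

129/14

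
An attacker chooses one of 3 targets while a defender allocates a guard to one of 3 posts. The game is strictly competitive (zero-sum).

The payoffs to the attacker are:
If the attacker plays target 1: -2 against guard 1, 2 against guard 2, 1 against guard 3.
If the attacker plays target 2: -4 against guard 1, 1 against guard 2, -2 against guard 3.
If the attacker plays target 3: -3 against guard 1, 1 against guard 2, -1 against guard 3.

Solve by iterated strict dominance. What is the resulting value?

Row target 2 is strictly dominated by row target 1 (-2>-4, 2>1, 1>-2); eliminate target 2.
Column guard 2 is strictly dominated by guard 1 for the defender (-2<2, -3<1); eliminate guard 2.
Row target 3 is strictly dominated by row target 1 (-2>-3, 1>-1); eliminate target 3.
Column guard 3 is strictly dominated by guard 1 for the defender (-2<1); eliminate guard 3.
Only (target 1, guard 1) remains, with payoff -2.

-2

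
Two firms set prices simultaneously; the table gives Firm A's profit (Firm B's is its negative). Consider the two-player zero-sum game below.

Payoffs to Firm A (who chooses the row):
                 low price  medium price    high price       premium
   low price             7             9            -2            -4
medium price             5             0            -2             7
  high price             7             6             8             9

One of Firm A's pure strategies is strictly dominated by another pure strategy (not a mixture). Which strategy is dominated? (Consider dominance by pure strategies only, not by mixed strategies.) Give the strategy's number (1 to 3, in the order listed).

Compare medium price with high price: 7 > 5, 6 > 0, 8 > -2, 9 > 7.
So high price strictly dominates medium price for Firm A; medium price is strictly dominated.

2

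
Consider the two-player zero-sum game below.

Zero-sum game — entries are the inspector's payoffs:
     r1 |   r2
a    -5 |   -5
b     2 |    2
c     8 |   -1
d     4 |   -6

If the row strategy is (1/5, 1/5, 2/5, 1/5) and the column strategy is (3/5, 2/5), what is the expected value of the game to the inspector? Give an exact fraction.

Against (3/5, 2/5), each row's expected payoff is a: -5; b: 2; c: 22/5; d: 0.
Taking the (1/5, 1/5, 2/5, 1/5)-weighted average: (1/5)·(-5) + (1/5)·(2) + (2/5)·(22/5) + (1/5)·(0) = 29/25.

29/25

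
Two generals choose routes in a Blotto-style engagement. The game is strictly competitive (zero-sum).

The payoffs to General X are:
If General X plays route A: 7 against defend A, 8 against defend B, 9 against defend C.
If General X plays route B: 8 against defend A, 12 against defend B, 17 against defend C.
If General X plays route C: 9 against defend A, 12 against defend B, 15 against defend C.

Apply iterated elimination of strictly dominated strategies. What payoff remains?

Row route A is strictly dominated by row route B (8>7, 12>8, 17>9); eliminate route A.
Column defend B is strictly dominated by defend A for General Y (8<12, 9<12); eliminate defend B.
Column defend C is strictly dominated by defend A for General Y (8<17, 9<15); eliminate defend C.
Row route B is strictly dominated by row route C (9>8); eliminate route B.
Only (route C, defend A) remains, with payoff 9.

9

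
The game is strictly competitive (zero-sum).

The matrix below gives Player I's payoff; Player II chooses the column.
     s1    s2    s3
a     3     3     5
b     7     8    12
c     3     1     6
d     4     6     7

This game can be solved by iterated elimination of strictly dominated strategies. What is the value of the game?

Row d is strictly dominated by row b (7>4, 8>6, 12>7); eliminate d.
Row a is strictly dominated by row b (7>3, 8>3, 12>5); eliminate a.
Row c is strictly dominated by row b (7>3, 8>1, 12>6); eliminate c.
Column s2 is strictly dominated by s1 for Player II (7<8); eliminate s2.
Column s3 is strictly dominated by s1 for Player II (7<12); eliminate s3.
Only (b, s1) remains, with payoff 7.

7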